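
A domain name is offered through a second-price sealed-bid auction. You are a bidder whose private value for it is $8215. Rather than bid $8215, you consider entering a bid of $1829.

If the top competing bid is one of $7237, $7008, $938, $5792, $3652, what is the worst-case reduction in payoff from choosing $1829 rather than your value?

$7237: truthful gives $978, deviation gives $0 → loss $978.
$7008: truthful gives $1207, deviation gives $0 → loss $1207.
$938: same outcome either way → loss $0.
$5792: truthful gives $2423, deviation gives $0 → loss $2423.
$3652: truthful gives $4563, deviation gives $0 → loss $4563.
Maximum loss: $4563.

$4563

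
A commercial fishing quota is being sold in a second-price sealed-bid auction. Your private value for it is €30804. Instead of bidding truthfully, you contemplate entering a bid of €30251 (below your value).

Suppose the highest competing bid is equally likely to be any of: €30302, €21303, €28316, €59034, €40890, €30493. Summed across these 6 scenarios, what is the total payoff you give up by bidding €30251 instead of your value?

€813

The deviation costs you only when the competing bid falls strictly between €30251 and €30804; elsewhere both bids give the same outcome.
€30302: truthful payoff €502, deviation payoff €0 → loss €502.
€21303: outcomes coincide → loss €0.
€28316: outcomes coincide → loss €0.
€59034: outcomes coincide → loss €0.
€40890: outcomes coincide → loss €0.
€30493: truthful payoff €311, deviation payoff €0 → loss €311.
Total loss = €502 + €311 = €813.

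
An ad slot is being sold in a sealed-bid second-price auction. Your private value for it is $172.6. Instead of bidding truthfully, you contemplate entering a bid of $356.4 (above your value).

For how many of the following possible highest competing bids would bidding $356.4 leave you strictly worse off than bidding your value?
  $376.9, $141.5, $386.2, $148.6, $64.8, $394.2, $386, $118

The deviation hurts exactly when the highest competing bid lies strictly between $172.6 and $356.4 — overbidding then wins at a price above your value.
$376.9: above both → same outcome either way.
$141.5: below both → same outcome either way.
$386.2: above both → same outcome either way.
$148.6: below both → same outcome either way.
$64.8: below both → same outcome either way.
$394.2: above both → same outcome either way.
$386: above both → same outcome either way.
$118: below both → same outcome either way.
Count: 0.

0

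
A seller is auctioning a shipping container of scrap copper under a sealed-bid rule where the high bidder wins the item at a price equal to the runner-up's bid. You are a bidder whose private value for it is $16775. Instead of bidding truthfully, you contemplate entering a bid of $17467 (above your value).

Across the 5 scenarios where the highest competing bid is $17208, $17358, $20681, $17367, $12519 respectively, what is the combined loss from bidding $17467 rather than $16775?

$1608

The deviation costs you only when the competing bid falls strictly between $16775 and $17467; elsewhere both bids give the same outcome.
$17208: truthful payoff $0, deviation payoff −$433 → loss $433.
$17358: truthful payoff $0, deviation payoff −$583 → loss $583.
$20681: outcomes coincide → loss $0.
$17367: truthful payoff $0, deviation payoff −$592 → loss $592.
$12519: outcomes coincide → loss $0.
Total loss = $433 + $583 + $592 = $1608.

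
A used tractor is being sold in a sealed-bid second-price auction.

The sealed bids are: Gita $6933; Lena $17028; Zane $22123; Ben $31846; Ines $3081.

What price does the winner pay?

Highest bid: Ben at $31846, so Ben wins.
Second-highest bid: Zane at $22123 — that is the price the winner pays.

$22123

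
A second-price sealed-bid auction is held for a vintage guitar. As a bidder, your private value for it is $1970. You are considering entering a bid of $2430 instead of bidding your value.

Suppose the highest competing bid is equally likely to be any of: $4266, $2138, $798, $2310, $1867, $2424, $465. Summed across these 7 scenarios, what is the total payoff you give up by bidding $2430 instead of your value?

$962

The deviation costs you only when the competing bid falls strictly between $1970 and $2430; elsewhere both bids give the same outcome.
$4266: outcomes coincide → loss $0.
$2138: truthful payoff $0, deviation payoff −$168 → loss $168.
$798: outcomes coincide → loss $0.
$2310: truthful payoff $0, deviation payoff −$340 → loss $340.
$1867: outcomes coincide → loss $0.
$2424: truthful payoff $0, deviation payoff −$454 → loss $454.
$465: outcomes coincide → loss $0.
Total loss = $168 + $340 + $454 = $962.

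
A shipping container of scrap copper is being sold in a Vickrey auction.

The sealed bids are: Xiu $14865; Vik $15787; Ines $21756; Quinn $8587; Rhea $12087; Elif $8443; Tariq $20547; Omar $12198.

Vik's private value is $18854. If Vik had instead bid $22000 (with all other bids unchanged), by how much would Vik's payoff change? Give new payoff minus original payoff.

The highest bid among the other bidders is $21756; Vik's bid doesn't change that.
Original bid $15787: Vik is not highest (top rival bid is $21756); payoff $0.
Alternative bid $22000: Vik is highest, pays the top rival bid $21756; payoff $18854 − $21756 = −$2902.
Change in payoff = −$2902 − ($0) = −$2902.

−$2902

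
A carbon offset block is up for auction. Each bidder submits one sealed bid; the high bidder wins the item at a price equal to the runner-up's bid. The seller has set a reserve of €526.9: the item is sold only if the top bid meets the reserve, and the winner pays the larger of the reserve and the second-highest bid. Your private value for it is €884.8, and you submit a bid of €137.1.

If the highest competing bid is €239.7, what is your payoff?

Your bid €137.1 is below the highest competing bid €239.7, so you lose. Payoff €0.

€0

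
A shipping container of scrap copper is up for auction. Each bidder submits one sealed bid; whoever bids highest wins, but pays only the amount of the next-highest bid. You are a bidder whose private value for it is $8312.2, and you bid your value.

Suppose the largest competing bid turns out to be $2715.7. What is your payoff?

Your bid $8312.2 exceeds the highest competing bid $2715.7, so you win.
In a second-price auction the winner pays the second-highest bid, $2715.7.
Payoff = value − price = $8312.2 − $2715.7 = $5596.5.

$5596.5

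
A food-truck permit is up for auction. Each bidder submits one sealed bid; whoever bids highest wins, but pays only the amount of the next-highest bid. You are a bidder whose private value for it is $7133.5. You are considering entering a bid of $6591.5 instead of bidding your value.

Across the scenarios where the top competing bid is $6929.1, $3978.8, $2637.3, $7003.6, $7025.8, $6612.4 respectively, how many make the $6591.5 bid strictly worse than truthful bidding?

4

The deviation hurts exactly when the highest competing bid lies strictly between $6591.5 and $7133.5 — underbidding then forfeits a profitable win.
$6929.1: inside the interval → strictly worse (loss $204.4).
$3978.8: below both → same outcome either way.
$2637.3: below both → same outcome either way.
$7003.6: inside the interval → strictly worse (loss $129.9).
$7025.8: inside the interval → strictly worse (loss $107.7).
$6612.4: inside the interval → strictly worse (loss $521.1).
Count: 4.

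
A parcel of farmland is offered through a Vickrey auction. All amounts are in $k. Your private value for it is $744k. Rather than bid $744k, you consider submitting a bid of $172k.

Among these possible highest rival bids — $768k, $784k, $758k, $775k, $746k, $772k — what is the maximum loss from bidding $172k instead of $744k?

$0k

$768k: same outcome either way → loss $0k.
$784k: same outcome either way → loss $0k.
$758k: same outcome either way → loss $0k.
$775k: same outcome either way → loss $0k.
$746k: same outcome either way → loss $0k.
$772k: same outcome either way → loss $0k.
Maximum loss: $0k.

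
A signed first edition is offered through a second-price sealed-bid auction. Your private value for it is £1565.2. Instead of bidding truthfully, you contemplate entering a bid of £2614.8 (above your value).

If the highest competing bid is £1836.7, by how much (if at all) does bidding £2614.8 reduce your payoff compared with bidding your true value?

£271.5

Bidding your value £1565.2: you lose (since £1565.2 < £1836.7). Payoff £0.
Bidding £2614.8: you win and pay £1836.7. Payoff £1565.2 − £1836.7 = −£271.5.
The competing bid £1836.7 lies between your value and your inflated bid, so overbidding wins an item priced above your value.
Loss from deviating = £0 − (−£271.5) = £271.5.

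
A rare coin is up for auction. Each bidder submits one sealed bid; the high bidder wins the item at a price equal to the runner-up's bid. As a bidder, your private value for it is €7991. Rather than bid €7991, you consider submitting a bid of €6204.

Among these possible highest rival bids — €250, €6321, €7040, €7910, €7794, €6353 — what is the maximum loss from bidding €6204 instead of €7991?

€250: same outcome either way → loss €0.
€6321: truthful gives €1670, deviation gives €0 → loss €1670.
€7040: truthful gives €951, deviation gives €0 → loss €951.
€7910: truthful gives €81, deviation gives €0 → loss €81.
€7794: truthful gives €197, deviation gives €0 → loss €197.
€6353: truthful gives €1638, deviation gives €0 → loss €1638.
Maximum loss: €1670.

€1670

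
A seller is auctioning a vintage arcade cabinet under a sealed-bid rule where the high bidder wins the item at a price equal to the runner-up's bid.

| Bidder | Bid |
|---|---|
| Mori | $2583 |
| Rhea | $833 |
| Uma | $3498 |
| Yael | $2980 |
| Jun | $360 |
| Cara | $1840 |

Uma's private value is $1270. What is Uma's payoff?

Highest bid: Uma at $3498, so Uma wins.
Second-highest bid: Yael at $2980 — that is the price the winner pays.
Uma's payoff = value − price = $1270 − $2980 = −$1710.

−$1710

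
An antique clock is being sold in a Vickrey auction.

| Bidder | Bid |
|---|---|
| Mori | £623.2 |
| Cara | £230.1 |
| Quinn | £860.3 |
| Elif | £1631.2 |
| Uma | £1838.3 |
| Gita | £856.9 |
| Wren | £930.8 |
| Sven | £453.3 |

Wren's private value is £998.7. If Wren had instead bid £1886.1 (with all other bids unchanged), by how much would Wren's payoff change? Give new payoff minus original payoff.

−£839.6

The highest bid among the other bidders is £1838.3; Wren's bid doesn't change that.
Original bid £930.8: Wren is not highest (top rival bid is £1838.3); payoff £0.
Alternative bid £1886.1: Wren is highest, pays the top rival bid £1838.3; payoff £998.7 − £1838.3 = −£839.6.
Change in payoff = −£839.6 − (£0) = −£839.6.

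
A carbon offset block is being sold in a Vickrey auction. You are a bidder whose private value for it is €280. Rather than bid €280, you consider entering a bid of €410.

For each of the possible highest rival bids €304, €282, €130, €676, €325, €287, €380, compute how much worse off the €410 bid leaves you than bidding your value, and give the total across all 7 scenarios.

The deviation costs you only when the competing bid falls strictly between €280 and €410; elsewhere both bids give the same outcome.
€304: truthful payoff €0, deviation payoff −€24 → loss €24.
€282: truthful payoff €0, deviation payoff −€2 → loss €2.
€130: outcomes coincide → loss €0.
€676: outcomes coincide → loss €0.
€325: truthful payoff €0, deviation payoff −€45 → loss €45.
€287: truthful payoff €0, deviation payoff −€7 → loss €7.
€380: truthful payoff €0, deviation payoff −€100 → loss €100.
Total loss = €24 + €2 + €45 + €7 + €100 = €178.
In a second-price auction your bid sets only whether you win, not what you pay, so bidding your true value is weakly dominant.

€178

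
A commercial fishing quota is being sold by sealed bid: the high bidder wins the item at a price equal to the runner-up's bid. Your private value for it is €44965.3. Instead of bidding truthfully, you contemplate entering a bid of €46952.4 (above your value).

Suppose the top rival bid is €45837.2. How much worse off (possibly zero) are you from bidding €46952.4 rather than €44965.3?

€871.9

Bidding your value €44965.3: you lose (since €44965.3 < €45837.2). Payoff €0.
Bidding €46952.4: you win and pay €45837.2. Payoff €44965.3 − €45837.2 = −€871.9.
The competing bid €45837.2 lies between your value and your inflated bid, so overbidding wins an item priced above your value.
Loss from deviating = €0 − (−€871.9) = €871.9.
In a second-price auction your bid sets only whether you win, not what you pay, so bidding your true value is weakly dominant.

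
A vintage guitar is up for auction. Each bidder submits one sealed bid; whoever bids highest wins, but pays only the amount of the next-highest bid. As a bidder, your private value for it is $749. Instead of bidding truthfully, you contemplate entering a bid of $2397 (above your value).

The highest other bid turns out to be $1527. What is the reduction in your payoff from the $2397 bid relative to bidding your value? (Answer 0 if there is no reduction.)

$778

Bidding your value $749: you lose (since $749 < $1527). Payoff $0.
Bidding $2397: you win and pay $1527. Payoff $749 − $1527 = −$778.
The competing bid $1527 lies between your value and your inflated bid, so overbidding wins an item priced above your value.
Loss from deviating = $0 − (−$778) = $778.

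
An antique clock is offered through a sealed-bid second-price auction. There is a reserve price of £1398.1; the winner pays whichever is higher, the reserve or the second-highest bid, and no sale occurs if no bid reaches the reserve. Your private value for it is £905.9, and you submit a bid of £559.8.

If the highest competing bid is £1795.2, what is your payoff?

£0

Your bid £559.8 is below the highest competing bid £1795.2, so you lose. Payoff £0.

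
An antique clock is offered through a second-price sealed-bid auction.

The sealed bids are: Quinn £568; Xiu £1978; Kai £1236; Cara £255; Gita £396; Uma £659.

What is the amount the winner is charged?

Highest bid: Xiu at £1978, so Xiu wins.
Second-highest bid: Kai at £1236 — that is the price the winner pays.

£1236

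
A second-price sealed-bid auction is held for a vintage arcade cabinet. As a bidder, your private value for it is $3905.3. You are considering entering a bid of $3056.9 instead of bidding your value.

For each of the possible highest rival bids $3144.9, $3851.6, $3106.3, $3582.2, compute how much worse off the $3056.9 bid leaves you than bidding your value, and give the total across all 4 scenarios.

$1936.2

The deviation costs you only when the competing bid falls strictly between $3056.9 and $3905.3; elsewhere both bids give the same outcome.
$3144.9: truthful payoff $760.4, deviation payoff $0 → loss $760.4.
$3851.6: truthful payoff $53.7, deviation payoff $0 → loss $53.7.
$3106.3: truthful payoff $799, deviation payoff $0 → loss $799.
$3582.2: truthful payoff $323.1, deviation payoff $0 → loss $323.1.
Total loss = $760.4 + $53.7 + $799 + $323.1 = $1936.2.
Truthful bidding weakly dominates here: raising your bid can only win items priced above your value, and lowering it can only forfeit items priced below.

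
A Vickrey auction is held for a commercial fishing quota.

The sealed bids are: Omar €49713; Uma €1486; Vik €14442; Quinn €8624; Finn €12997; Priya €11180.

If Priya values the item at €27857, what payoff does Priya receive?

Highest bid: Omar at €49713, so Omar wins.
Second-highest bid: Vik at €14442 — that is the price the winner pays.
Priya did not win, so Priya pays nothing and receives nothing: payoff €0.

€0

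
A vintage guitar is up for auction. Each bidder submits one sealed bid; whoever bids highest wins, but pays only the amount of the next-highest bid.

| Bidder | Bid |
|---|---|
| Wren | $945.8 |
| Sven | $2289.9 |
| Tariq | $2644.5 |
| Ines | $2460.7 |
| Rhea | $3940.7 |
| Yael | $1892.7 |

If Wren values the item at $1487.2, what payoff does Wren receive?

$0

Highest bid: Rhea at $3940.7, so Rhea wins.
Second-highest bid: Tariq at $2644.5 — that is the price the winner pays.
Wren did not win, so Wren pays nothing and receives nothing: payoff $0.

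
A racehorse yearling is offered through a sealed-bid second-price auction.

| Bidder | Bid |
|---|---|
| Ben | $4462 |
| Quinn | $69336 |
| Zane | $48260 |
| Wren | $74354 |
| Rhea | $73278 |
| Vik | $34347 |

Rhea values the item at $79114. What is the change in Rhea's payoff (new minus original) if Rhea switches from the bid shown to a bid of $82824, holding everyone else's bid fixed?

The highest bid among the other bidders is $74354; Rhea's bid doesn't change that.
Original bid $73278: Rhea is not highest (top rival bid is $74354); payoff $0.
Alternative bid $82824: Rhea is highest, pays the top rival bid $74354; payoff $79114 − $74354 = $4760.
Change in payoff = $4760 − ($0) = $4760.

$4760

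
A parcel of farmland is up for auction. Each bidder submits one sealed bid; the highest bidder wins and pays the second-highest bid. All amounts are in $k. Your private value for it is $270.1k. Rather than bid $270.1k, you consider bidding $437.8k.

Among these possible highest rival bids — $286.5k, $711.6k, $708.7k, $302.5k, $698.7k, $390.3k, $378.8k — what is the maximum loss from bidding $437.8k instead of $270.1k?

$120.2k

$286.5k: truthful gives $0k, deviation gives −$16.4k → loss $16.4k.
$711.6k: same outcome either way → loss $0k.
$708.7k: same outcome either way → loss $0k.
$302.5k: truthful gives $0k, deviation gives −$32.4k → loss $32.4k.
$698.7k: same outcome either way → loss $0k.
$390.3k: truthful gives $0k, deviation gives −$120.2k → loss $120.2k.
$378.8k: truthful gives $0k, deviation gives −$108.7k → loss $108.7k.
Maximum loss: $120.2k.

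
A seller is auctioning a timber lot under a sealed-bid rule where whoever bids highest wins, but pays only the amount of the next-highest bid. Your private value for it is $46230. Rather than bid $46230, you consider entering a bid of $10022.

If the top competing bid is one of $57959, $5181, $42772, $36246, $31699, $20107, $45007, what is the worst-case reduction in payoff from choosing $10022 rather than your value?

$26123

$57959: same outcome either way → loss $0.
$5181: same outcome either way → loss $0.
$42772: truthful gives $3458, deviation gives $0 → loss $3458.
$36246: truthful gives $9984, deviation gives $0 → loss $9984.
$31699: truthful gives $14531, deviation gives $0 → loss $14531.
$20107: truthful gives $26123, deviation gives $0 → loss $26123.
$45007: truthful gives $1223, deviation gives $0 → loss $1223.
Maximum loss: $26123.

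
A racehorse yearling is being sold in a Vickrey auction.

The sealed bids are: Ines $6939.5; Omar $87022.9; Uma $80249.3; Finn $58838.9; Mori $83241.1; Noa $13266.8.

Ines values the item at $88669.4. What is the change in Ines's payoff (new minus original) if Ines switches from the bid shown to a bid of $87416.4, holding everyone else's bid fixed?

The highest bid among the other bidders is $87022.9; Ines's bid doesn't change that.
Original bid $6939.5: Ines is not highest (top rival bid is $87022.9); payoff $0.
Alternative bid $87416.4: Ines is highest, pays the top rival bid $87022.9; payoff $88669.4 − $87022.9 = $1646.5.
Change in payoff = $1646.5 − ($0) = $1646.5.

$1646.5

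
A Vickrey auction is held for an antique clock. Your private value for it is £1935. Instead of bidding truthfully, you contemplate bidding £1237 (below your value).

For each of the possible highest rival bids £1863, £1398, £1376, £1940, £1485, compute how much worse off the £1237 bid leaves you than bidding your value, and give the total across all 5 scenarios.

The deviation costs you only when the competing bid falls strictly between £1237 and £1935; elsewhere both bids give the same outcome.
£1863: truthful payoff £72, deviation payoff £0 → loss £72.
£1398: truthful payoff £537, deviation payoff £0 → loss £537.
£1376: truthful payoff £559, deviation payoff £0 → loss £559.
£1940: outcomes coincide → loss £0.
£1485: truthful payoff £450, deviation payoff £0 → loss £450.
Total loss = £72 + £537 + £559 + £450 = £1618.
Because the price is fixed by the runner-up's bid, deviating from your value can only change a good outcome into a bad one — never the reverse.

£1618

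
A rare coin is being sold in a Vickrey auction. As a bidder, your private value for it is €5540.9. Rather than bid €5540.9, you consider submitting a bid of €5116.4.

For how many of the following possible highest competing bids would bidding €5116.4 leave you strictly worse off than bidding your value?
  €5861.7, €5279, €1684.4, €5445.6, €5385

The deviation hurts exactly when the highest competing bid lies strictly between €5116.4 and €5540.9 — underbidding then forfeits a profitable win.
€5861.7: above both → same outcome either way.
€5279: inside the interval → strictly worse (loss €261.9).
€1684.4: below both → same outcome either way.
€5445.6: inside the interval → strictly worse (loss €95.3).
€5385: inside the interval → strictly worse (loss €155.9).
Count: 3.

3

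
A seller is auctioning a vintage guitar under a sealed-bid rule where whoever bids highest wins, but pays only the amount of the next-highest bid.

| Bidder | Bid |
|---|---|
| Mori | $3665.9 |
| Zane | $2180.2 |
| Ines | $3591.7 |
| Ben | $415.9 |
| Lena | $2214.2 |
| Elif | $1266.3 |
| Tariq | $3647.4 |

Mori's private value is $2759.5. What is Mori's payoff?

Highest bid: Mori at $3665.9, so Mori wins.
Second-highest bid: Tariq at $3647.4 — that is the price the winner pays.
Mori's payoff = value − price = $2759.5 − $3647.4 = −$887.9.

−$887.9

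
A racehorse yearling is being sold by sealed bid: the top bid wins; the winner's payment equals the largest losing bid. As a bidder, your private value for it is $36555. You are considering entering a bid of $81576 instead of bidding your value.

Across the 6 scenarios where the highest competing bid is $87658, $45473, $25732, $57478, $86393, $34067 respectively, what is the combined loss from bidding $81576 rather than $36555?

The deviation costs you only when the competing bid falls strictly between $36555 and $81576; elsewhere both bids give the same outcome.
$87658: outcomes coincide → loss $0.
$45473: truthful payoff $0, deviation payoff −$8918 → loss $8918.
$25732: outcomes coincide → loss $0.
$57478: truthful payoff $0, deviation payoff −$20923 → loss $20923.
$86393: outcomes coincide → loss $0.
$34067: outcomes coincide → loss $0.
Total loss = $8918 + $20923 = $29841.

$29841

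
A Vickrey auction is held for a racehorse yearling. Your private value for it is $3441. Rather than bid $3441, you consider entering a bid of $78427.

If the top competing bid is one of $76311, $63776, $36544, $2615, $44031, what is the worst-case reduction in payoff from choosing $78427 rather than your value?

$76311: truthful gives $0, deviation gives −$72870 → loss $72870.
$63776: truthful gives $0, deviation gives −$60335 → loss $60335.
$36544: truthful gives $0, deviation gives −$33103 → loss $33103.
$2615: same outcome either way → loss $0.
$44031: truthful gives $0, deviation gives −$40590 → loss $40590.
Maximum loss: $72870.

$72870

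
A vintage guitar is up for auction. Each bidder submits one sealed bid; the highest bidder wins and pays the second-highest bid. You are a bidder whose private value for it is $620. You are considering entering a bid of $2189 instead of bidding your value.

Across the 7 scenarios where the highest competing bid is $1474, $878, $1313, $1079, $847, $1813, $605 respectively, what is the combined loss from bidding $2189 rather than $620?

$3684

The deviation costs you only when the competing bid falls strictly between $620 and $2189; elsewhere both bids give the same outcome.
$1474: truthful payoff $0, deviation payoff −$854 → loss $854.
$878: truthful payoff $0, deviation payoff −$258 → loss $258.
$1313: truthful payoff $0, deviation payoff −$693 → loss $693.
$1079: truthful payoff $0, deviation payoff −$459 → loss $459.
$847: truthful payoff $0, deviation payoff −$227 → loss $227.
$1813: truthful payoff $0, deviation payoff −$1193 → loss $1193.
$605: outcomes coincide → loss $0.
Total loss = $854 + $258 + $693 + $459 + $227 + $1193 = $3684.
Because the price is fixed by the runner-up's bid, deviating from your value can only change a good outcome into a bad one — never the reverse.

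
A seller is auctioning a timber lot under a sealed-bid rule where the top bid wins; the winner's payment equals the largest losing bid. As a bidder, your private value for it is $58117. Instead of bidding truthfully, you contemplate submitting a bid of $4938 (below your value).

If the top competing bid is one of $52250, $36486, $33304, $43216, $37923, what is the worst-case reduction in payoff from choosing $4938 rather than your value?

$24813

$52250: truthful gives $5867, deviation gives $0 → loss $5867.
$36486: truthful gives $21631, deviation gives $0 → loss $21631.
$33304: truthful gives $24813, deviation gives $0 → loss $24813.
$43216: truthful gives $14901, deviation gives $0 → loss $14901.
$37923: truthful gives $20194, deviation gives $0 → loss $20194.
Maximum loss: $24813.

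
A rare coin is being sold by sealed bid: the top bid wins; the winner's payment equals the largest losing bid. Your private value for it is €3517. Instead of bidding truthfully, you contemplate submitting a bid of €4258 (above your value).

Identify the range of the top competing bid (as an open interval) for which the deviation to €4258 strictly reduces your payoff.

If the competing bid is below €3517, both bids win at the same price — no difference.
If it is above €4258, both bids lose — no difference.
If it lies strictly between €3517 and €4258, bidding your value loses (payoff 0) while bidding €4258 wins at a price above your value (payoff negative).
So the deviation strictly hurts on the open interval (€3517, €4258).

(€3517, €4258)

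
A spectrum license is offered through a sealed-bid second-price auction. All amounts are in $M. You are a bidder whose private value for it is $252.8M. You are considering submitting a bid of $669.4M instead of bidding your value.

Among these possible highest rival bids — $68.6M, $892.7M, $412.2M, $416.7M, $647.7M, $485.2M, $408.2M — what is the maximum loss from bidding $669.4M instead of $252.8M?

$394.9M

$68.6M: same outcome either way → loss $0M.
$892.7M: same outcome either way → loss $0M.
$412.2M: truthful gives $0M, deviation gives −$159.4M → loss $159.4M.
$416.7M: truthful gives $0M, deviation gives −$163.9M → loss $163.9M.
$647.7M: truthful gives $0M, deviation gives −$394.9M → loss $394.9M.
$485.2M: truthful gives $0M, deviation gives −$232.4M → loss $232.4M.
$408.2M: truthful gives $0M, deviation gives −$155.4M → loss $155.4M.
Maximum loss: $394.9M.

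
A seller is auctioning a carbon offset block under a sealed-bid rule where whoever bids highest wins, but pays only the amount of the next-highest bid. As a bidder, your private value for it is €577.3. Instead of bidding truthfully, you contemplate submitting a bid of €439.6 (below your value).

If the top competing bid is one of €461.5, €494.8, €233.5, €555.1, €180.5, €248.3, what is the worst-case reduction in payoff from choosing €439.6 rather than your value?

€115.8

€461.5: truthful gives €115.8, deviation gives €0 → loss €115.8.
€494.8: truthful gives €82.5, deviation gives €0 → loss €82.5.
€233.5: same outcome either way → loss €0.
€555.1: truthful gives €22.2, deviation gives €0 → loss €22.2.
€180.5: same outcome either way → loss €0.
€248.3: same outcome either way → loss €0.
Maximum loss: €115.8.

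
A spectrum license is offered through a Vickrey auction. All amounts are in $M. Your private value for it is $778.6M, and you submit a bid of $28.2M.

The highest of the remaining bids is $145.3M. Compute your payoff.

$0M

Your bid $28.2M is below the highest competing bid $145.3M, so you lose.
A losing bidder pays nothing and receives nothing: payoff = $0M.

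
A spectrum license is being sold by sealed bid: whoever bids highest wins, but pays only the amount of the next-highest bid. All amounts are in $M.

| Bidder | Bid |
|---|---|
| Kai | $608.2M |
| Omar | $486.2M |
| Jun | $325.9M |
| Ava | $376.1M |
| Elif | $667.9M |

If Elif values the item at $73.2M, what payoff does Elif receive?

Highest bid: Elif at $667.9M, so Elif wins.
Second-highest bid: Kai at $608.2M — that is the price the winner pays.
Elif's payoff = value − price = $73.2M − $608.2M = −$535M.

−$535M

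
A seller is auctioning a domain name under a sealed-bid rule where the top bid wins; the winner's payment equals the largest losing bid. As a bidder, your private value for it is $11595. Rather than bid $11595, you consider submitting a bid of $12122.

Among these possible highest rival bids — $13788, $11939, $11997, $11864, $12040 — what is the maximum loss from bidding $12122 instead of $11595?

$445

$13788: same outcome either way → loss $0.
$11939: truthful gives $0, deviation gives −$344 → loss $344.
$11997: truthful gives $0, deviation gives −$402 → loss $402.
$11864: truthful gives $0, deviation gives −$269 → loss $269.
$12040: truthful gives $0, deviation gives −$445 → loss $445.
Maximum loss: $445.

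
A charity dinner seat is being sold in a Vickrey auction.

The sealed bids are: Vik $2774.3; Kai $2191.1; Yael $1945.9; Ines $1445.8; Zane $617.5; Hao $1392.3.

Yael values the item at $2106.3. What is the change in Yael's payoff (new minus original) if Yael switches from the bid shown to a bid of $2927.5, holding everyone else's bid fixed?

The highest bid among the other bidders is $2774.3; Yael's bid doesn't change that.
Original bid $1945.9: Yael is not highest (top rival bid is $2774.3); payoff $0.
Alternative bid $2927.5: Yael is highest, pays the top rival bid $2774.3; payoff $2106.3 − $2774.3 = −$668.
Change in payoff = −$668 − ($0) = −$668.

−$668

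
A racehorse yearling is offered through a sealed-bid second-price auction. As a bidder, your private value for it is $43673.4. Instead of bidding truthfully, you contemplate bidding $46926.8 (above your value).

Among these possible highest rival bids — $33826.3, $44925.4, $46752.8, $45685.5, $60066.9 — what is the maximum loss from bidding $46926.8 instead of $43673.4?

$3079.4

$33826.3: same outcome either way → loss $0.
$44925.4: truthful gives $0, deviation gives −$1252 → loss $1252.
$46752.8: truthful gives $0, deviation gives −$3079.4 → loss $3079.4.
$45685.5: truthful gives $0, deviation gives −$2012.1 → loss $2012.1.
$60066.9: same outcome either way → loss $0.
Maximum loss: $3079.4.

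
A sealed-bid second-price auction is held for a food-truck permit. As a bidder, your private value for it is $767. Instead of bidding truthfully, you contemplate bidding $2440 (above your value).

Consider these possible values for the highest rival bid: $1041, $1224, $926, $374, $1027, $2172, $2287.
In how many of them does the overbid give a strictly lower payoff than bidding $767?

The deviation hurts exactly when the highest competing bid lies strictly between $767 and $2440 — overbidding then wins at a price above your value.
$1041: inside the interval → strictly worse (loss $274).
$1224: inside the interval → strictly worse (loss $457).
$926: inside the interval → strictly worse (loss $159).
$374: below both → same outcome either way.
$1027: inside the interval → strictly worse (loss $260).
$2172: inside the interval → strictly worse (loss $1405).
$2287: inside the interval → strictly worse (loss $1520).
Count: 6.

6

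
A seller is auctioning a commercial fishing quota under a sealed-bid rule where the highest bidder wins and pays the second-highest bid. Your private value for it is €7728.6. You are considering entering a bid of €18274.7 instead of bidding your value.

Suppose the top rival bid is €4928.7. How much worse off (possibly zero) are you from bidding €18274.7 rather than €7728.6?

Bidding your value €7728.6: you win (since €7728.6 > €4928.7) and pay €4928.7. Payoff €2799.9.
Bidding €18274.7: you win and pay €4928.7. Payoff €7728.6 − €4928.7 = €2799.9.
Difference = €2799.9 − €2799.9 = €0; both bids lead to the same outcome because the competing bid is below both your value and your alternative bid.

€0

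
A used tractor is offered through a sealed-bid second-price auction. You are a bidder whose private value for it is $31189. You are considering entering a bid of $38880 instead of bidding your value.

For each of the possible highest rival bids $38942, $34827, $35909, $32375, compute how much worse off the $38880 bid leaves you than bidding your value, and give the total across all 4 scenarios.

$9544

The deviation costs you only when the competing bid falls strictly between $31189 and $38880; elsewhere both bids give the same outcome.
$38942: outcomes coincide → loss $0.
$34827: truthful payoff $0, deviation payoff −$3638 → loss $3638.
$35909: truthful payoff $0, deviation payoff −$4720 → loss $4720.
$32375: truthful payoff $0, deviation payoff −$1186 → loss $1186.
Total loss = $3638 + $4720 + $1186 = $9544.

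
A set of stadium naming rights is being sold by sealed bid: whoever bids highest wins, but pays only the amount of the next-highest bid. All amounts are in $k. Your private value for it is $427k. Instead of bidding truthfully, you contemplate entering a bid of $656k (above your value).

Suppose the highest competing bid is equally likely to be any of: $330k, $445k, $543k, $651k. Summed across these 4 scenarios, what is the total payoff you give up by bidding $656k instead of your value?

$358k

The deviation costs you only when the competing bid falls strictly between $427k and $656k; elsewhere both bids give the same outcome.
$330k: outcomes coincide → loss $0k.
$445k: truthful payoff $0k, deviation payoff −$18k → loss $18k.
$543k: truthful payoff $0k, deviation payoff −$116k → loss $116k.
$651k: truthful payoff $0k, deviation payoff −$224k → loss $224k.
Total loss = $18k + $116k + $224k = $358k.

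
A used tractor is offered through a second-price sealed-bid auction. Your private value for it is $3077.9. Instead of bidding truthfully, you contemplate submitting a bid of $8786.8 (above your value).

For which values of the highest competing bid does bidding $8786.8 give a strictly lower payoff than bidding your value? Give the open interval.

($3077.9, $8786.8)

If the competing bid is below $3077.9, both bids win at the same price — no difference.
If it is above $8786.8, both bids lose — no difference.
If it lies strictly between $3077.9 and $8786.8, bidding your value loses (payoff 0) while bidding $8786.8 wins at a price above your value (payoff negative).
So the deviation strictly hurts on the open interval ($3077.9, $8786.8).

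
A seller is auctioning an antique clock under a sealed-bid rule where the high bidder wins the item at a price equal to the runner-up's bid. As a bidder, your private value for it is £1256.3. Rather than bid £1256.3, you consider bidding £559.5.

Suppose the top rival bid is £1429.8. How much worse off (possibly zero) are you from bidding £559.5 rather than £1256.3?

£0

Bidding your value £1256.3: you lose (since £1256.3 < £1429.8). Payoff £0.
Bidding £559.5: you lose. Payoff £0.
Difference = £0 − £0 = £0; both bids lead to the same outcome because the competing bid is above both your value and your alternative bid.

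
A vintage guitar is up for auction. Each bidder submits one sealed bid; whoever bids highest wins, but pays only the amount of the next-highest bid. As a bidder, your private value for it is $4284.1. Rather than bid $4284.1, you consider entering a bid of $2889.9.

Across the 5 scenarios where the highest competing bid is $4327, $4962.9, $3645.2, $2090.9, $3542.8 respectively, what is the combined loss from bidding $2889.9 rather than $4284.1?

The deviation costs you only when the competing bid falls strictly between $2889.9 and $4284.1; elsewhere both bids give the same outcome.
$4327: outcomes coincide → loss $0.
$4962.9: outcomes coincide → loss $0.
$3645.2: truthful payoff $638.9, deviation payoff $0 → loss $638.9.
$2090.9: outcomes coincide → loss $0.
$3542.8: truthful payoff $741.3, deviation payoff $0 → loss $741.3.
Total loss = $638.9 + $741.3 = $1380.2.
Truthful bidding weakly dominates here: raising your bid can only win items priced above your value, and lowering it can only forfeit items priced below.

$1380.2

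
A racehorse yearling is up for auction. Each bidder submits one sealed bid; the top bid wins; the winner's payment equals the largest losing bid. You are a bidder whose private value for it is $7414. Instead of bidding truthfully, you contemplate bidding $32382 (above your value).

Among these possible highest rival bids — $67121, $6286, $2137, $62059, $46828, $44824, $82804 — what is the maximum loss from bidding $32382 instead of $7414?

$0

$67121: same outcome either way → loss $0.
$6286: same outcome either way → loss $0.
$2137: same outcome either way → loss $0.
$62059: same outcome either way → loss $0.
$46828: same outcome either way → loss $0.
$44824: same outcome either way → loss $0.
$82804: same outcome either way → loss $0.
Maximum loss: $0.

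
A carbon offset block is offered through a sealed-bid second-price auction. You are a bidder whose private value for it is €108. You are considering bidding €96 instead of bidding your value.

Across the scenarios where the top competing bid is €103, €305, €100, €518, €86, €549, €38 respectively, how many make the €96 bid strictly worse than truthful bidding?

2

The deviation hurts exactly when the highest competing bid lies strictly between €96 and €108 — underbidding then forfeits a profitable win.
€103: inside the interval → strictly worse (loss €5).
€305: above both → same outcome either way.
€100: inside the interval → strictly worse (loss €8).
€518: above both → same outcome either way.
€86: below both → same outcome either way.
€549: above both → same outcome either way.
€38: below both → same outcome either way.
Count: 2.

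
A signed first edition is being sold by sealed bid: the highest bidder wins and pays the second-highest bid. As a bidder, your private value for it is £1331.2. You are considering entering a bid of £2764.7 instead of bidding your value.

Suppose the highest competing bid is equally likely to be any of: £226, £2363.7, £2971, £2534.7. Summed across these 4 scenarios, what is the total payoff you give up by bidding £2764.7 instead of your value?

The deviation costs you only when the competing bid falls strictly between £1331.2 and £2764.7; elsewhere both bids give the same outcome.
£226: outcomes coincide → loss £0.
£2363.7: truthful payoff £0, deviation payoff −£1032.5 → loss £1032.5.
£2971: outcomes coincide → loss £0.
£2534.7: truthful payoff £0, deviation payoff −£1203.5 → loss £1203.5.
Total loss = £1032.5 + £1203.5 = £2236.

£2236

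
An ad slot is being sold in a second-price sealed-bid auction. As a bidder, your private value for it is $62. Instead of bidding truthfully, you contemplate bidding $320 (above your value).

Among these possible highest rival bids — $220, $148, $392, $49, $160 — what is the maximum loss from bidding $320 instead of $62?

$158

$220: truthful gives $0, deviation gives −$158 → loss $158.
$148: truthful gives $0, deviation gives −$86 → loss $86.
$392: same outcome either way → loss $0.
$49: same outcome either way → loss $0.
$160: truthful gives $0, deviation gives −$98 → loss $98.
Maximum loss: $158.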